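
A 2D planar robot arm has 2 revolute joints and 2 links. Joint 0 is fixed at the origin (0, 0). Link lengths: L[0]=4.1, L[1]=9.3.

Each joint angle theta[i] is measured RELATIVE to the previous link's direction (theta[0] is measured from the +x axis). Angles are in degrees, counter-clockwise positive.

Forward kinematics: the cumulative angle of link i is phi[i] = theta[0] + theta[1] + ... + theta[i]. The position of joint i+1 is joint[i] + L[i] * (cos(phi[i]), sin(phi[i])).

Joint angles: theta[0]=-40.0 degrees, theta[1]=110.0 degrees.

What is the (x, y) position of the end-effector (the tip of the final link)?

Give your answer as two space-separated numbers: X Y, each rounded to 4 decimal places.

Answer: 6.3216 6.1037

Derivation:
joint[0] = (0.0000, 0.0000)  (base)
link 0: phi[0] = -40 = -40 deg
  cos(-40 deg) = 0.7660, sin(-40 deg) = -0.6428
  joint[1] = (0.0000, 0.0000) + 4.1 * (0.7660, -0.6428) = (0.0000 + 3.1408, 0.0000 + -2.6354) = (3.1408, -2.6354)
link 1: phi[1] = -40 + 110 = 70 deg
  cos(70 deg) = 0.3420, sin(70 deg) = 0.9397
  joint[2] = (3.1408, -2.6354) + 9.3 * (0.3420, 0.9397) = (3.1408 + 3.1808, -2.6354 + 8.7391) = (6.3216, 6.1037)
End effector: (6.3216, 6.1037)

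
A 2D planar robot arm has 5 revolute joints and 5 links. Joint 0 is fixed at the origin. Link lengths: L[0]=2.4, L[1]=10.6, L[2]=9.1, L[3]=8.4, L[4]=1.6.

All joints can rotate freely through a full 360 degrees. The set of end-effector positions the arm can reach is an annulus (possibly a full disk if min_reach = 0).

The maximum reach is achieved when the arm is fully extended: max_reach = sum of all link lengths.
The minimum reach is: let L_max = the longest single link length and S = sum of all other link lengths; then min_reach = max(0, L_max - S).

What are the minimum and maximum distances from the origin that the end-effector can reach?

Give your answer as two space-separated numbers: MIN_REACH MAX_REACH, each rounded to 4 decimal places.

Link lengths: [2.4, 10.6, 9.1, 8.4, 1.6]
max_reach = 2.4 + 10.6 + 9.1 + 8.4 + 1.6 = 32.1
L_max = max([2.4, 10.6, 9.1, 8.4, 1.6]) = 10.6
S (sum of others) = 32.1 - 10.6 = 21.5
min_reach = max(0, 10.6 - 21.5) = max(0, -10.9) = 0

Answer: 0.0000 32.1000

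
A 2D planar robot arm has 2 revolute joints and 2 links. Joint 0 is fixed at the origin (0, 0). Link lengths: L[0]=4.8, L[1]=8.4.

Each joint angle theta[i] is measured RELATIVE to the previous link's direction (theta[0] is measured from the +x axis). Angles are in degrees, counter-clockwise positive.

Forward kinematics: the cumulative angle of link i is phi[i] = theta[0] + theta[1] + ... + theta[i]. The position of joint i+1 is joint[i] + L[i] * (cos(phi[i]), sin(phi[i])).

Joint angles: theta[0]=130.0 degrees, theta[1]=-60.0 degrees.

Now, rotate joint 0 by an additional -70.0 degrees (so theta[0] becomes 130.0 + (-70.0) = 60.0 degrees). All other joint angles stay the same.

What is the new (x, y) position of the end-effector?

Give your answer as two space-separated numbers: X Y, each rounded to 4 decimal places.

joint[0] = (0.0000, 0.0000)  (base)
link 0: phi[0] = 60 = 60 deg
  cos(60 deg) = 0.5000, sin(60 deg) = 0.8660
  joint[1] = (0.0000, 0.0000) + 4.8 * (0.5000, 0.8660) = (0.0000 + 2.4000, 0.0000 + 4.1569) = (2.4000, 4.1569)
link 1: phi[1] = 60 + -60 = 0 deg
  cos(0 deg) = 1.0000, sin(0 deg) = 0.0000
  joint[2] = (2.4000, 4.1569) + 8.4 * (1.0000, 0.0000) = (2.4000 + 8.4000, 4.1569 + 0.0000) = (10.8000, 4.1569)
End effector: (10.8000, 4.1569)

Answer: 10.8000 4.1569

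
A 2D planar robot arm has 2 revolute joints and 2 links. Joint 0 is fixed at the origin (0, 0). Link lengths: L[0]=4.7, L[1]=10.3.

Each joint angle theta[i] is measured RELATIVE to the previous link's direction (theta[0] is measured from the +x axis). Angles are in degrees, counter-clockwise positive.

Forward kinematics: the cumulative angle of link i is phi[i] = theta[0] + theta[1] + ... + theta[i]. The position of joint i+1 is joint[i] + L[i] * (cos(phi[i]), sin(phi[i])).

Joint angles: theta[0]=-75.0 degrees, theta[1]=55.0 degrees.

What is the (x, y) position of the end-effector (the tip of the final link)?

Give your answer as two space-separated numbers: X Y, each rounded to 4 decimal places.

joint[0] = (0.0000, 0.0000)  (base)
link 0: phi[0] = -75 = -75 deg
  cos(-75 deg) = 0.2588, sin(-75 deg) = -0.9659
  joint[1] = (0.0000, 0.0000) + 4.7 * (0.2588, -0.9659) = (0.0000 + 1.2164, 0.0000 + -4.5399) = (1.2164, -4.5399)
link 1: phi[1] = -75 + 55 = -20 deg
  cos(-20 deg) = 0.9397, sin(-20 deg) = -0.3420
  joint[2] = (1.2164, -4.5399) + 10.3 * (0.9397, -0.3420) = (1.2164 + 9.6788, -4.5399 + -3.5228) = (10.8953, -8.0627)
End effector: (10.8953, -8.0627)

Answer: 10.8953 -8.0627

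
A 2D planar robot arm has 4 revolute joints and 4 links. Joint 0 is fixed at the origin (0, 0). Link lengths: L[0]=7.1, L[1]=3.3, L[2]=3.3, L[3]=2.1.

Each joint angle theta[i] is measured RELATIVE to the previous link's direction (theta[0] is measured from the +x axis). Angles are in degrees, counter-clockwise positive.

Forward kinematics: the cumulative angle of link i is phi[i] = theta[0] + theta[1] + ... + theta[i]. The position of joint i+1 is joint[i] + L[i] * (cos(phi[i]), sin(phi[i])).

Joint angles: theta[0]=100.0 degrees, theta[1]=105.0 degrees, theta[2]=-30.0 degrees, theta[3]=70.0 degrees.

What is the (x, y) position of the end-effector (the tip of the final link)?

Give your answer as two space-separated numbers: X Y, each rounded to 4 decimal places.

Answer: -8.3987 3.9819

Derivation:
joint[0] = (0.0000, 0.0000)  (base)
link 0: phi[0] = 100 = 100 deg
  cos(100 deg) = -0.1736, sin(100 deg) = 0.9848
  joint[1] = (0.0000, 0.0000) + 7.1 * (-0.1736, 0.9848) = (0.0000 + -1.2329, 0.0000 + 6.9921) = (-1.2329, 6.9921)
link 1: phi[1] = 100 + 105 = 205 deg
  cos(205 deg) = -0.9063, sin(205 deg) = -0.4226
  joint[2] = (-1.2329, 6.9921) + 3.3 * (-0.9063, -0.4226) = (-1.2329 + -2.9908, 6.9921 + -1.3946) = (-4.2237, 5.5975)
link 2: phi[2] = 100 + 105 + -30 = 175 deg
  cos(175 deg) = -0.9962, sin(175 deg) = 0.0872
  joint[3] = (-4.2237, 5.5975) + 3.3 * (-0.9962, 0.0872) = (-4.2237 + -3.2874, 5.5975 + 0.2876) = (-7.5112, 5.8851)
link 3: phi[3] = 100 + 105 + -30 + 70 = 245 deg
  cos(245 deg) = -0.4226, sin(245 deg) = -0.9063
  joint[4] = (-7.5112, 5.8851) + 2.1 * (-0.4226, -0.9063) = (-7.5112 + -0.8875, 5.8851 + -1.9032) = (-8.3987, 3.9819)
End effector: (-8.3987, 3.9819)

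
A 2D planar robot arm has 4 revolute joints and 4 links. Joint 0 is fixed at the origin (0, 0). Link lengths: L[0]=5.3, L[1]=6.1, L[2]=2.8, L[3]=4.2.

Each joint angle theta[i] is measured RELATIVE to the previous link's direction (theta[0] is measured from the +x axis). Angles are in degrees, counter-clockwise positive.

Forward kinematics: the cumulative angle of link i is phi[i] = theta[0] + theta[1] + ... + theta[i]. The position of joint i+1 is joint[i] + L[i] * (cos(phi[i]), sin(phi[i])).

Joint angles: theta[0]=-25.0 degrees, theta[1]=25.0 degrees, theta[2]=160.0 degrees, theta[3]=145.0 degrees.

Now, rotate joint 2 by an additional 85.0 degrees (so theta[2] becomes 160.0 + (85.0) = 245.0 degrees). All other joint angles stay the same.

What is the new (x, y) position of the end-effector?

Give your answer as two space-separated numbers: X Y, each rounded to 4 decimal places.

Answer: 13.3574 -2.6775

Derivation:
joint[0] = (0.0000, 0.0000)  (base)
link 0: phi[0] = -25 = -25 deg
  cos(-25 deg) = 0.9063, sin(-25 deg) = -0.4226
  joint[1] = (0.0000, 0.0000) + 5.3 * (0.9063, -0.4226) = (0.0000 + 4.8034, 0.0000 + -2.2399) = (4.8034, -2.2399)
link 1: phi[1] = -25 + 25 = 0 deg
  cos(0 deg) = 1.0000, sin(0 deg) = 0.0000
  joint[2] = (4.8034, -2.2399) + 6.1 * (1.0000, 0.0000) = (4.8034 + 6.1000, -2.2399 + 0.0000) = (10.9034, -2.2399)
link 2: phi[2] = -25 + 25 + 245 = 245 deg
  cos(245 deg) = -0.4226, sin(245 deg) = -0.9063
  joint[3] = (10.9034, -2.2399) + 2.8 * (-0.4226, -0.9063) = (10.9034 + -1.1833, -2.2399 + -2.5377) = (9.7201, -4.7775)
link 3: phi[3] = -25 + 25 + 245 + 145 = 390 deg
  cos(390 deg) = 0.8660, sin(390 deg) = 0.5000
  joint[4] = (9.7201, -4.7775) + 4.2 * (0.8660, 0.5000) = (9.7201 + 3.6373, -4.7775 + 2.1000) = (13.3574, -2.6775)
End effector: (13.3574, -2.6775)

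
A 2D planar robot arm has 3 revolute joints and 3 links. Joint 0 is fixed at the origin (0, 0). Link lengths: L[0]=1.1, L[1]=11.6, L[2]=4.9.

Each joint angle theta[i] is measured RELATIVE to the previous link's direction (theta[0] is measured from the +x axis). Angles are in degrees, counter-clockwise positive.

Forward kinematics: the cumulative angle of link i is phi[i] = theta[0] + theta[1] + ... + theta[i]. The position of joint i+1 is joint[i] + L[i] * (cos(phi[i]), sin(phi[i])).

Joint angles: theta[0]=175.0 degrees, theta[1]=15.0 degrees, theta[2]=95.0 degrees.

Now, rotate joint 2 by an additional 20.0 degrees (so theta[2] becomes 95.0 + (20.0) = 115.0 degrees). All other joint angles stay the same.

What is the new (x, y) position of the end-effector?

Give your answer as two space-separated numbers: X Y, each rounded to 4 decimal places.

joint[0] = (0.0000, 0.0000)  (base)
link 0: phi[0] = 175 = 175 deg
  cos(175 deg) = -0.9962, sin(175 deg) = 0.0872
  joint[1] = (0.0000, 0.0000) + 1.1 * (-0.9962, 0.0872) = (0.0000 + -1.0958, 0.0000 + 0.0959) = (-1.0958, 0.0959)
link 1: phi[1] = 175 + 15 = 190 deg
  cos(190 deg) = -0.9848, sin(190 deg) = -0.1736
  joint[2] = (-1.0958, 0.0959) + 11.6 * (-0.9848, -0.1736) = (-1.0958 + -11.4238, 0.0959 + -2.0143) = (-12.5196, -1.9184)
link 2: phi[2] = 175 + 15 + 115 = 305 deg
  cos(305 deg) = 0.5736, sin(305 deg) = -0.8192
  joint[3] = (-12.5196, -1.9184) + 4.9 * (0.5736, -0.8192) = (-12.5196 + 2.8105, -1.9184 + -4.0138) = (-9.7091, -5.9323)
End effector: (-9.7091, -5.9323)

Answer: -9.7091 -5.9323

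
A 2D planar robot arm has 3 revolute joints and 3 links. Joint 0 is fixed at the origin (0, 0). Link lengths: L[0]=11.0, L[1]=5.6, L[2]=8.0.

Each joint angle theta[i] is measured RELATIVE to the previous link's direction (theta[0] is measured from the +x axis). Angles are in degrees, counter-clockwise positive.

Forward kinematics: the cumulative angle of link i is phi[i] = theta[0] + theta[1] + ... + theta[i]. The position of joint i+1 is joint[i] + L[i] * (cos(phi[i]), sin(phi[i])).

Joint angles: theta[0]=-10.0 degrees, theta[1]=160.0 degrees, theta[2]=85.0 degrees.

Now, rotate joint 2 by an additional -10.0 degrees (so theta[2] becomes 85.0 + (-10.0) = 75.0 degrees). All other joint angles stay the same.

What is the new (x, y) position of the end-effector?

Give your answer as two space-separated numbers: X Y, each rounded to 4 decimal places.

Answer: 0.3263 -4.7670

Derivation:
joint[0] = (0.0000, 0.0000)  (base)
link 0: phi[0] = -10 = -10 deg
  cos(-10 deg) = 0.9848, sin(-10 deg) = -0.1736
  joint[1] = (0.0000, 0.0000) + 11 * (0.9848, -0.1736) = (0.0000 + 10.8329, 0.0000 + -1.9101) = (10.8329, -1.9101)
link 1: phi[1] = -10 + 160 = 150 deg
  cos(150 deg) = -0.8660, sin(150 deg) = 0.5000
  joint[2] = (10.8329, -1.9101) + 5.6 * (-0.8660, 0.5000) = (10.8329 + -4.8497, -1.9101 + 2.8000) = (5.9831, 0.8899)
link 2: phi[2] = -10 + 160 + 75 = 225 deg
  cos(225 deg) = -0.7071, sin(225 deg) = -0.7071
  joint[3] = (5.9831, 0.8899) + 8 * (-0.7071, -0.7071) = (5.9831 + -5.6569, 0.8899 + -5.6569) = (0.3263, -4.7670)
End effector: (0.3263, -4.7670)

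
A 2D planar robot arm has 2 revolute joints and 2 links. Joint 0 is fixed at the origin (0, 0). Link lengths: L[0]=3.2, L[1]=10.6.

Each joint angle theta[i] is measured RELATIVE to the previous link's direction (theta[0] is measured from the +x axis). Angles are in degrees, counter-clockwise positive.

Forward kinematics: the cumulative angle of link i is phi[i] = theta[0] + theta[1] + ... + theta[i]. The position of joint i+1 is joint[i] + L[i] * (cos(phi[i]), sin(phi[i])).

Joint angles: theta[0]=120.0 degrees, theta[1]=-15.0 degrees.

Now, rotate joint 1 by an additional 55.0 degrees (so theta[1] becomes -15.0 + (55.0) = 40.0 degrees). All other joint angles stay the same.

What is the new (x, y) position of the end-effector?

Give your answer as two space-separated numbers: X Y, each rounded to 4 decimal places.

Answer: -11.5607 6.3967

Derivation:
joint[0] = (0.0000, 0.0000)  (base)
link 0: phi[0] = 120 = 120 deg
  cos(120 deg) = -0.5000, sin(120 deg) = 0.8660
  joint[1] = (0.0000, 0.0000) + 3.2 * (-0.5000, 0.8660) = (0.0000 + -1.6000, 0.0000 + 2.7713) = (-1.6000, 2.7713)
link 1: phi[1] = 120 + 40 = 160 deg
  cos(160 deg) = -0.9397, sin(160 deg) = 0.3420
  joint[2] = (-1.6000, 2.7713) + 10.6 * (-0.9397, 0.3420) = (-1.6000 + -9.9607, 2.7713 + 3.6254) = (-11.5607, 6.3967)
End effector: (-11.5607, 6.3967)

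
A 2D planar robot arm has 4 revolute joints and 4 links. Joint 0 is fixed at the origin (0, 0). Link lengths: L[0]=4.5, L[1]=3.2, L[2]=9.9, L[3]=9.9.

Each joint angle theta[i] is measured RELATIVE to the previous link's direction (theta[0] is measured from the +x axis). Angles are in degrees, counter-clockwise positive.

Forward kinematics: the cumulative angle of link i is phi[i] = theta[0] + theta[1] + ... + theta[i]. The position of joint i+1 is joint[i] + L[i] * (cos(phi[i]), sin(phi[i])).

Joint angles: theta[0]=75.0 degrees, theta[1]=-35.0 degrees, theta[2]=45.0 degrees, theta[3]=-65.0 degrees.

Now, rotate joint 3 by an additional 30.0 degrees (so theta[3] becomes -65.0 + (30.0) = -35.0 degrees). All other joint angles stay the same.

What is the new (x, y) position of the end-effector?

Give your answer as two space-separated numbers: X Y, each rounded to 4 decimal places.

Answer: 10.8425 23.8498

Derivation:
joint[0] = (0.0000, 0.0000)  (base)
link 0: phi[0] = 75 = 75 deg
  cos(75 deg) = 0.2588, sin(75 deg) = 0.9659
  joint[1] = (0.0000, 0.0000) + 4.5 * (0.2588, 0.9659) = (0.0000 + 1.1647, 0.0000 + 4.3467) = (1.1647, 4.3467)
link 1: phi[1] = 75 + -35 = 40 deg
  cos(40 deg) = 0.7660, sin(40 deg) = 0.6428
  joint[2] = (1.1647, 4.3467) + 3.2 * (0.7660, 0.6428) = (1.1647 + 2.4513, 4.3467 + 2.0569) = (3.6160, 6.4036)
link 2: phi[2] = 75 + -35 + 45 = 85 deg
  cos(85 deg) = 0.0872, sin(85 deg) = 0.9962
  joint[3] = (3.6160, 6.4036) + 9.9 * (0.0872, 0.9962) = (3.6160 + 0.8628, 6.4036 + 9.8623) = (4.4789, 16.2659)
link 3: phi[3] = 75 + -35 + 45 + -35 = 50 deg
  cos(50 deg) = 0.6428, sin(50 deg) = 0.7660
  joint[4] = (4.4789, 16.2659) + 9.9 * (0.6428, 0.7660) = (4.4789 + 6.3636, 16.2659 + 7.5838) = (10.8425, 23.8498)
End effector: (10.8425, 23.8498)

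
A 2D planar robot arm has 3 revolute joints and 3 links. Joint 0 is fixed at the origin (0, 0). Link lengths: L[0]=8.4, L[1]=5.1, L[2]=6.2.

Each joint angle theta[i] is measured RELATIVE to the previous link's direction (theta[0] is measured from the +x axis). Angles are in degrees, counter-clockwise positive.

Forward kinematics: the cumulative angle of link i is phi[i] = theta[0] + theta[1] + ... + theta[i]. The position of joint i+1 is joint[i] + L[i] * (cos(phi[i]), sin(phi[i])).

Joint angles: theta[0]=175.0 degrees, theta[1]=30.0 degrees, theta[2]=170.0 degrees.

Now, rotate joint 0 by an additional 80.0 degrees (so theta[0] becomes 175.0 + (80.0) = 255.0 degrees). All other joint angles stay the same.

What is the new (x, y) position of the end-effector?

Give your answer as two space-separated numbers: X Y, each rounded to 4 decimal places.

Answer: -1.3945 -6.8636

Derivation:
joint[0] = (0.0000, 0.0000)  (base)
link 0: phi[0] = 255 = 255 deg
  cos(255 deg) = -0.2588, sin(255 deg) = -0.9659
  joint[1] = (0.0000, 0.0000) + 8.4 * (-0.2588, -0.9659) = (0.0000 + -2.1741, 0.0000 + -8.1138) = (-2.1741, -8.1138)
link 1: phi[1] = 255 + 30 = 285 deg
  cos(285 deg) = 0.2588, sin(285 deg) = -0.9659
  joint[2] = (-2.1741, -8.1138) + 5.1 * (0.2588, -0.9659) = (-2.1741 + 1.3200, -8.1138 + -4.9262) = (-0.8541, -13.0400)
link 2: phi[2] = 255 + 30 + 170 = 455 deg
  cos(455 deg) = -0.0872, sin(455 deg) = 0.9962
  joint[3] = (-0.8541, -13.0400) + 6.2 * (-0.0872, 0.9962) = (-0.8541 + -0.5404, -13.0400 + 6.1764) = (-1.3945, -6.8636)
End effector: (-1.3945, -6.8636)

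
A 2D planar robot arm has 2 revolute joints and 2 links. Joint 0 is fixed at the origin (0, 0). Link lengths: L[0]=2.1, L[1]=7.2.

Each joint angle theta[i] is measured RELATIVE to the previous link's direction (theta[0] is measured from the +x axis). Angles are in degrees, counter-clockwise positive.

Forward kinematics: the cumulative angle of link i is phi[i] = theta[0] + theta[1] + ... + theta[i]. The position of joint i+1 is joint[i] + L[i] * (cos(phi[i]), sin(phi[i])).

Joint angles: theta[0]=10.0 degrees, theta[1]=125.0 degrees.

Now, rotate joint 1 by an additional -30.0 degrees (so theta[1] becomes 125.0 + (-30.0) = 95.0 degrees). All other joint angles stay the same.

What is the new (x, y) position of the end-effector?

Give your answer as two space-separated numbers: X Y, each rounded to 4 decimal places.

Answer: 0.2046 7.3193

Derivation:
joint[0] = (0.0000, 0.0000)  (base)
link 0: phi[0] = 10 = 10 deg
  cos(10 deg) = 0.9848, sin(10 deg) = 0.1736
  joint[1] = (0.0000, 0.0000) + 2.1 * (0.9848, 0.1736) = (0.0000 + 2.0681, 0.0000 + 0.3647) = (2.0681, 0.3647)
link 1: phi[1] = 10 + 95 = 105 deg
  cos(105 deg) = -0.2588, sin(105 deg) = 0.9659
  joint[2] = (2.0681, 0.3647) + 7.2 * (-0.2588, 0.9659) = (2.0681 + -1.8635, 0.3647 + 6.9547) = (0.2046, 7.3193)
End effector: (0.2046, 7.3193)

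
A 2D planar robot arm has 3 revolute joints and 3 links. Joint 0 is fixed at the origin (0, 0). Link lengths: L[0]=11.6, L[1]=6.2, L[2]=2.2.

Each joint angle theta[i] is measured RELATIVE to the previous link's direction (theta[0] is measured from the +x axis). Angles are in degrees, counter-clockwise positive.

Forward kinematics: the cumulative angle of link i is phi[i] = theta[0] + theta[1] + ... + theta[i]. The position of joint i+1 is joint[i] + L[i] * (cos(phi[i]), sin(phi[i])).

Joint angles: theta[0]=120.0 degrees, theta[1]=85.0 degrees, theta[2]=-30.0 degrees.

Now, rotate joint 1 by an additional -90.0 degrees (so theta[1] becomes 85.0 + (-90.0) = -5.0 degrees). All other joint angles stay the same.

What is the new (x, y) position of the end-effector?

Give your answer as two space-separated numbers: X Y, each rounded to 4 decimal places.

Answer: -8.2285 17.8566

Derivation:
joint[0] = (0.0000, 0.0000)  (base)
link 0: phi[0] = 120 = 120 deg
  cos(120 deg) = -0.5000, sin(120 deg) = 0.8660
  joint[1] = (0.0000, 0.0000) + 11.6 * (-0.5000, 0.8660) = (0.0000 + -5.8000, 0.0000 + 10.0459) = (-5.8000, 10.0459)
link 1: phi[1] = 120 + -5 = 115 deg
  cos(115 deg) = -0.4226, sin(115 deg) = 0.9063
  joint[2] = (-5.8000, 10.0459) + 6.2 * (-0.4226, 0.9063) = (-5.8000 + -2.6202, 10.0459 + 5.6191) = (-8.4202, 15.6650)
link 2: phi[2] = 120 + -5 + -30 = 85 deg
  cos(85 deg) = 0.0872, sin(85 deg) = 0.9962
  joint[3] = (-8.4202, 15.6650) + 2.2 * (0.0872, 0.9962) = (-8.4202 + 0.1917, 15.6650 + 2.1916) = (-8.2285, 17.8566)
End effector: (-8.2285, 17.8566)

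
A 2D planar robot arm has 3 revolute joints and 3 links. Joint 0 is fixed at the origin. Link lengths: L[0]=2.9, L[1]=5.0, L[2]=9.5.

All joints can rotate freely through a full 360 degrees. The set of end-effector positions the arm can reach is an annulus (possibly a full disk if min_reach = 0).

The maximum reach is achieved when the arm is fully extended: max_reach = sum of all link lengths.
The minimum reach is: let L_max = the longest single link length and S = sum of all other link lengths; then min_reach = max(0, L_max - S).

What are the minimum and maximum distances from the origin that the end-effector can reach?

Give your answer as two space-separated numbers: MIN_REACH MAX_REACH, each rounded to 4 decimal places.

Link lengths: [2.9, 5.0, 9.5]
max_reach = 2.9 + 5 + 9.5 = 17.4
L_max = max([2.9, 5.0, 9.5]) = 9.5
S (sum of others) = 17.4 - 9.5 = 7.9
min_reach = max(0, 9.5 - 7.9) = max(0, 1.6) = 1.6

Answer: 1.6000 17.4000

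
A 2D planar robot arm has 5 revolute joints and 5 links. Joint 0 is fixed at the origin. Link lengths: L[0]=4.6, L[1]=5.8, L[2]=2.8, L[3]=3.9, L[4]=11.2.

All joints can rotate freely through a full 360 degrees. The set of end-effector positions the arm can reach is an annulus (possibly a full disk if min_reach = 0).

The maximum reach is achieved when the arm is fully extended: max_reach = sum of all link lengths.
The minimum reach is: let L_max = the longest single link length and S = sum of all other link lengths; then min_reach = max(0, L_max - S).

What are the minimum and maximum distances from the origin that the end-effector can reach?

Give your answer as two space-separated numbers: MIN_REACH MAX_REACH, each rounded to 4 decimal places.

Link lengths: [4.6, 5.8, 2.8, 3.9, 11.2]
max_reach = 4.6 + 5.8 + 2.8 + 3.9 + 11.2 = 28.3
L_max = max([4.6, 5.8, 2.8, 3.9, 11.2]) = 11.2
S (sum of others) = 28.3 - 11.2 = 17.1
min_reach = max(0, 11.2 - 17.1) = max(0, -5.9) = 0

Answer: 0.0000 28.3000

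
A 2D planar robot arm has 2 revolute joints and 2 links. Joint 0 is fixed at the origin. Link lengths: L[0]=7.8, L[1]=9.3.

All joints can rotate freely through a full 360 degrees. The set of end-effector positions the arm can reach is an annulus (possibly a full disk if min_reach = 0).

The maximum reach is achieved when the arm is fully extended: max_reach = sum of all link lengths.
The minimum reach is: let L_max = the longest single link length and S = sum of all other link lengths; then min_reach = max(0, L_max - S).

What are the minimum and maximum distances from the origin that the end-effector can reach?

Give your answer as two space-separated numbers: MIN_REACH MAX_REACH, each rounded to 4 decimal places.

Answer: 1.5000 17.1000

Derivation:
Link lengths: [7.8, 9.3]
max_reach = 7.8 + 9.3 = 17.1
L_max = max([7.8, 9.3]) = 9.3
S (sum of others) = 17.1 - 9.3 = 7.8
min_reach = max(0, 9.3 - 7.8) = max(0, 1.5) = 1.5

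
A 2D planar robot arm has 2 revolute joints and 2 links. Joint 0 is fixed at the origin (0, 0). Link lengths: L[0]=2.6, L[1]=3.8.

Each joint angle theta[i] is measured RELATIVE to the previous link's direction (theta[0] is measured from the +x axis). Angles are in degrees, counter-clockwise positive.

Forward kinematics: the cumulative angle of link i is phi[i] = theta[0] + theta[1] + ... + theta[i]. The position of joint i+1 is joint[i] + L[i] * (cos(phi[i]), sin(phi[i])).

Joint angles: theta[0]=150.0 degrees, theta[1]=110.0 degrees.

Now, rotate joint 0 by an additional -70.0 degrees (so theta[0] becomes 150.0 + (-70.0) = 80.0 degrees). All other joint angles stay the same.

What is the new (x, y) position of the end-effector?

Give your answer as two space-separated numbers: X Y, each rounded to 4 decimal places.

Answer: -3.2908 1.9006

Derivation:
joint[0] = (0.0000, 0.0000)  (base)
link 0: phi[0] = 80 = 80 deg
  cos(80 deg) = 0.1736, sin(80 deg) = 0.9848
  joint[1] = (0.0000, 0.0000) + 2.6 * (0.1736, 0.9848) = (0.0000 + 0.4515, 0.0000 + 2.5605) = (0.4515, 2.5605)
link 1: phi[1] = 80 + 110 = 190 deg
  cos(190 deg) = -0.9848, sin(190 deg) = -0.1736
  joint[2] = (0.4515, 2.5605) + 3.8 * (-0.9848, -0.1736) = (0.4515 + -3.7423, 2.5605 + -0.6599) = (-3.2908, 1.9006)
End effector: (-3.2908, 1.9006)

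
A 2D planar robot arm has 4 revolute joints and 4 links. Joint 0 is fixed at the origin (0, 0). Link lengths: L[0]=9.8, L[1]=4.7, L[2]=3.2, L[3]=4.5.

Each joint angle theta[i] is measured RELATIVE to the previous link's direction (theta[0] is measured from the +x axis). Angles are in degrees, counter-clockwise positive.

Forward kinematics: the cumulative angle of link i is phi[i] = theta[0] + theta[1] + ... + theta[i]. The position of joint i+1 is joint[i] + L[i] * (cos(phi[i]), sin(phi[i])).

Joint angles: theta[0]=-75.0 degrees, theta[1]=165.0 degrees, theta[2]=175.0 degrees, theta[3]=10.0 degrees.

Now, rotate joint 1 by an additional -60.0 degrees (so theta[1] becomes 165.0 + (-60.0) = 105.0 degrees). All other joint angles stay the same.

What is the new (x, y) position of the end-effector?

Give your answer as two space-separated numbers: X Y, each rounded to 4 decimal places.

joint[0] = (0.0000, 0.0000)  (base)
link 0: phi[0] = -75 = -75 deg
  cos(-75 deg) = 0.2588, sin(-75 deg) = -0.9659
  joint[1] = (0.0000, 0.0000) + 9.8 * (0.2588, -0.9659) = (0.0000 + 2.5364, 0.0000 + -9.4661) = (2.5364, -9.4661)
link 1: phi[1] = -75 + 105 = 30 deg
  cos(30 deg) = 0.8660, sin(30 deg) = 0.5000
  joint[2] = (2.5364, -9.4661) + 4.7 * (0.8660, 0.5000) = (2.5364 + 4.0703, -9.4661 + 2.3500) = (6.6067, -7.1161)
link 2: phi[2] = -75 + 105 + 175 = 205 deg
  cos(205 deg) = -0.9063, sin(205 deg) = -0.4226
  joint[3] = (6.6067, -7.1161) + 3.2 * (-0.9063, -0.4226) = (6.6067 + -2.9002, -7.1161 + -1.3524) = (3.7066, -8.4685)
link 3: phi[3] = -75 + 105 + 175 + 10 = 215 deg
  cos(215 deg) = -0.8192, sin(215 deg) = -0.5736
  joint[4] = (3.7066, -8.4685) + 4.5 * (-0.8192, -0.5736) = (3.7066 + -3.6862, -8.4685 + -2.5811) = (0.0204, -11.0495)
End effector: (0.0204, -11.0495)

Answer: 0.0204 -11.0495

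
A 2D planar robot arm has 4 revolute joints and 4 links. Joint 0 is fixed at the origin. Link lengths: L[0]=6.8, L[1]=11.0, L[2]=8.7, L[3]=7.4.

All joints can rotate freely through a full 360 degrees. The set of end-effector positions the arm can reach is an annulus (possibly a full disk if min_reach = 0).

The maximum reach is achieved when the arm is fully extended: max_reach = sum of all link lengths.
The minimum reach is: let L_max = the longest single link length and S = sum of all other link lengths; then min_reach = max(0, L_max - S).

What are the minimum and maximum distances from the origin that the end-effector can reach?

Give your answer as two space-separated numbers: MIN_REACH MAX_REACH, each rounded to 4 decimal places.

Answer: 0.0000 33.9000

Derivation:
Link lengths: [6.8, 11.0, 8.7, 7.4]
max_reach = 6.8 + 11 + 8.7 + 7.4 = 33.9
L_max = max([6.8, 11.0, 8.7, 7.4]) = 11
S (sum of others) = 33.9 - 11 = 22.9
min_reach = max(0, 11 - 22.9) = max(0, -11.9) = 0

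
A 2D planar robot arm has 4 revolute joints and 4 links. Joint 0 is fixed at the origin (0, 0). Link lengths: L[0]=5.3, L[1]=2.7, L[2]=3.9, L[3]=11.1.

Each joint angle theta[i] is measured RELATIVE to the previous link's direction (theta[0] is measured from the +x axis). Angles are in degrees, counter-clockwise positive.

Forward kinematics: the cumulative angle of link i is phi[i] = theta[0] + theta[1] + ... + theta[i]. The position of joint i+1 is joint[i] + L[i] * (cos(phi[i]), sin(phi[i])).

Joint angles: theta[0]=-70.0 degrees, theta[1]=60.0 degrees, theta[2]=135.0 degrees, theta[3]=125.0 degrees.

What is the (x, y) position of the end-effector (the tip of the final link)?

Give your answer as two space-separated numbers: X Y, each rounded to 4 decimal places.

joint[0] = (0.0000, 0.0000)  (base)
link 0: phi[0] = -70 = -70 deg
  cos(-70 deg) = 0.3420, sin(-70 deg) = -0.9397
  joint[1] = (0.0000, 0.0000) + 5.3 * (0.3420, -0.9397) = (0.0000 + 1.8127, 0.0000 + -4.9804) = (1.8127, -4.9804)
link 1: phi[1] = -70 + 60 = -10 deg
  cos(-10 deg) = 0.9848, sin(-10 deg) = -0.1736
  joint[2] = (1.8127, -4.9804) + 2.7 * (0.9848, -0.1736) = (1.8127 + 2.6590, -4.9804 + -0.4689) = (4.4717, -5.4492)
link 2: phi[2] = -70 + 60 + 135 = 125 deg
  cos(125 deg) = -0.5736, sin(125 deg) = 0.8192
  joint[3] = (4.4717, -5.4492) + 3.9 * (-0.5736, 0.8192) = (4.4717 + -2.2369, -5.4492 + 3.1947) = (2.2347, -2.2545)
link 3: phi[3] = -70 + 60 + 135 + 125 = 250 deg
  cos(250 deg) = -0.3420, sin(250 deg) = -0.9397
  joint[4] = (2.2347, -2.2545) + 11.1 * (-0.3420, -0.9397) = (2.2347 + -3.7964, -2.2545 + -10.4306) = (-1.5617, -12.6851)
End effector: (-1.5617, -12.6851)

Answer: -1.5617 -12.6851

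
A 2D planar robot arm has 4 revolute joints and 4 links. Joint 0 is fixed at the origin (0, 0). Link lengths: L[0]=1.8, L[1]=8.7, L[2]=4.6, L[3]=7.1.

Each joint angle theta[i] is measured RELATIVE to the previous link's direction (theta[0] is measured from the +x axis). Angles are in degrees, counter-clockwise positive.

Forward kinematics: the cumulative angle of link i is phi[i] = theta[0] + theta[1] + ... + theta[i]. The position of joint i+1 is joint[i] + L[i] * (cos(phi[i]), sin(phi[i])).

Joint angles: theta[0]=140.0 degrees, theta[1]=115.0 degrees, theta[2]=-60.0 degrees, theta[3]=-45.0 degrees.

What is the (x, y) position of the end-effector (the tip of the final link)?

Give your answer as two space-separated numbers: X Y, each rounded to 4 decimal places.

Answer: -14.2226 -4.8871

Derivation:
joint[0] = (0.0000, 0.0000)  (base)
link 0: phi[0] = 140 = 140 deg
  cos(140 deg) = -0.7660, sin(140 deg) = 0.6428
  joint[1] = (0.0000, 0.0000) + 1.8 * (-0.7660, 0.6428) = (0.0000 + -1.3789, 0.0000 + 1.1570) = (-1.3789, 1.1570)
link 1: phi[1] = 140 + 115 = 255 deg
  cos(255 deg) = -0.2588, sin(255 deg) = -0.9659
  joint[2] = (-1.3789, 1.1570) + 8.7 * (-0.2588, -0.9659) = (-1.3789 + -2.2517, 1.1570 + -8.4036) = (-3.6306, -7.2465)
link 2: phi[2] = 140 + 115 + -60 = 195 deg
  cos(195 deg) = -0.9659, sin(195 deg) = -0.2588
  joint[3] = (-3.6306, -7.2465) + 4.6 * (-0.9659, -0.2588) = (-3.6306 + -4.4433, -7.2465 + -1.1906) = (-8.0739, -8.4371)
link 3: phi[3] = 140 + 115 + -60 + -45 = 150 deg
  cos(150 deg) = -0.8660, sin(150 deg) = 0.5000
  joint[4] = (-8.0739, -8.4371) + 7.1 * (-0.8660, 0.5000) = (-8.0739 + -6.1488, -8.4371 + 3.5500) = (-14.2226, -4.8871)
End effector: (-14.2226, -4.8871)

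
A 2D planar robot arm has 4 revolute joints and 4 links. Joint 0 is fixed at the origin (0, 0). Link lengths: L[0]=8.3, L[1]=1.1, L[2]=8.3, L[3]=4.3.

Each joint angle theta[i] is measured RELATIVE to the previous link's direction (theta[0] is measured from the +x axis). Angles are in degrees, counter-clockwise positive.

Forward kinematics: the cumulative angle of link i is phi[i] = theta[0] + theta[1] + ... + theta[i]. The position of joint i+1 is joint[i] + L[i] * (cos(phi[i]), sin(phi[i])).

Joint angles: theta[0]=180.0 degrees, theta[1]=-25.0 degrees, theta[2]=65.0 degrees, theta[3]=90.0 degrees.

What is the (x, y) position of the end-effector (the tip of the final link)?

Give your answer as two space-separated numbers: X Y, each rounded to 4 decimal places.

joint[0] = (0.0000, 0.0000)  (base)
link 0: phi[0] = 180 = 180 deg
  cos(180 deg) = -1.0000, sin(180 deg) = 0.0000
  joint[1] = (0.0000, 0.0000) + 8.3 * (-1.0000, 0.0000) = (0.0000 + -8.3000, 0.0000 + 0.0000) = (-8.3000, 0.0000)
link 1: phi[1] = 180 + -25 = 155 deg
  cos(155 deg) = -0.9063, sin(155 deg) = 0.4226
  joint[2] = (-8.3000, 0.0000) + 1.1 * (-0.9063, 0.4226) = (-8.3000 + -0.9969, 0.0000 + 0.4649) = (-9.2969, 0.4649)
link 2: phi[2] = 180 + -25 + 65 = 220 deg
  cos(220 deg) = -0.7660, sin(220 deg) = -0.6428
  joint[3] = (-9.2969, 0.4649) + 8.3 * (-0.7660, -0.6428) = (-9.2969 + -6.3582, 0.4649 + -5.3351) = (-15.6551, -4.8703)
link 3: phi[3] = 180 + -25 + 65 + 90 = 310 deg
  cos(310 deg) = 0.6428, sin(310 deg) = -0.7660
  joint[4] = (-15.6551, -4.8703) + 4.3 * (0.6428, -0.7660) = (-15.6551 + 2.7640, -4.8703 + -3.2940) = (-12.8911, -8.1642)
End effector: (-12.8911, -8.1642)

Answer: -12.8911 -8.1642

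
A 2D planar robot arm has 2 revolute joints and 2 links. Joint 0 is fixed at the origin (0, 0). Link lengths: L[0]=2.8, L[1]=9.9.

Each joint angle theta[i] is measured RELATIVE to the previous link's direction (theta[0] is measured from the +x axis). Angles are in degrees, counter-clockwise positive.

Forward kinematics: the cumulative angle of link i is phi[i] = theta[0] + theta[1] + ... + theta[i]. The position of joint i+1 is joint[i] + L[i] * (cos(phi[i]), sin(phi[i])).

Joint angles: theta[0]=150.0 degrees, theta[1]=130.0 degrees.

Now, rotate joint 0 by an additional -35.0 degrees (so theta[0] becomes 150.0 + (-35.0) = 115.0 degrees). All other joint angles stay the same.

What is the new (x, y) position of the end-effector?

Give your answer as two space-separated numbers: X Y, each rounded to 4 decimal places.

joint[0] = (0.0000, 0.0000)  (base)
link 0: phi[0] = 115 = 115 deg
  cos(115 deg) = -0.4226, sin(115 deg) = 0.9063
  joint[1] = (0.0000, 0.0000) + 2.8 * (-0.4226, 0.9063) = (0.0000 + -1.1833, 0.0000 + 2.5377) = (-1.1833, 2.5377)
link 1: phi[1] = 115 + 130 = 245 deg
  cos(245 deg) = -0.4226, sin(245 deg) = -0.9063
  joint[2] = (-1.1833, 2.5377) + 9.9 * (-0.4226, -0.9063) = (-1.1833 + -4.1839, 2.5377 + -8.9724) = (-5.3673, -6.4348)
End effector: (-5.3673, -6.4348)

Answer: -5.3673 -6.4348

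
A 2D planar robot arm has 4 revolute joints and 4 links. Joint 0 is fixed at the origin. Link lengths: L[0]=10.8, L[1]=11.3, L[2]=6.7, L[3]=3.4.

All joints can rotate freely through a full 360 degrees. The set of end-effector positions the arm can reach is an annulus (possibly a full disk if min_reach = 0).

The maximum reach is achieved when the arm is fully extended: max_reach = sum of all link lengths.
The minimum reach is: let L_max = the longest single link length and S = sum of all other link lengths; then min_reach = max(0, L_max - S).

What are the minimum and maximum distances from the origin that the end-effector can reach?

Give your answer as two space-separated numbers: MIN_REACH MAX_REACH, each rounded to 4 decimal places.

Answer: 0.0000 32.2000

Derivation:
Link lengths: [10.8, 11.3, 6.7, 3.4]
max_reach = 10.8 + 11.3 + 6.7 + 3.4 = 32.2
L_max = max([10.8, 11.3, 6.7, 3.4]) = 11.3
S (sum of others) = 32.2 - 11.3 = 20.9
min_reach = max(0, 11.3 - 20.9) = max(0, -9.6) = 0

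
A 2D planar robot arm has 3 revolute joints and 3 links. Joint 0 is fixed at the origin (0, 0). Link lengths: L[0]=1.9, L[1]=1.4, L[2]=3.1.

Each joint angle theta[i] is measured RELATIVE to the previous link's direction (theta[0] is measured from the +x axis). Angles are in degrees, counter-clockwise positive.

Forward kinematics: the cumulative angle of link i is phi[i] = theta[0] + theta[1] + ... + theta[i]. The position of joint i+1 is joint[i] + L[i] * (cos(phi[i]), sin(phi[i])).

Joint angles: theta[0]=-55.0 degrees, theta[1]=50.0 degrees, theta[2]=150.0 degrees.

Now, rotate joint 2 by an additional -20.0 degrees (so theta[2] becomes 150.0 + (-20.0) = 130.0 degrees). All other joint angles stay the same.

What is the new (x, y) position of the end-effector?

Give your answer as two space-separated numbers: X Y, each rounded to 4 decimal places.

joint[0] = (0.0000, 0.0000)  (base)
link 0: phi[0] = -55 = -55 deg
  cos(-55 deg) = 0.5736, sin(-55 deg) = -0.8192
  joint[1] = (0.0000, 0.0000) + 1.9 * (0.5736, -0.8192) = (0.0000 + 1.0898, 0.0000 + -1.5564) = (1.0898, -1.5564)
link 1: phi[1] = -55 + 50 = -5 deg
  cos(-5 deg) = 0.9962, sin(-5 deg) = -0.0872
  joint[2] = (1.0898, -1.5564) + 1.4 * (0.9962, -0.0872) = (1.0898 + 1.3947, -1.5564 + -0.1220) = (2.4845, -1.6784)
link 2: phi[2] = -55 + 50 + 130 = 125 deg
  cos(125 deg) = -0.5736, sin(125 deg) = 0.8192
  joint[3] = (2.4845, -1.6784) + 3.1 * (-0.5736, 0.8192) = (2.4845 + -1.7781, -1.6784 + 2.5394) = (0.7064, 0.8610)
End effector: (0.7064, 0.8610)

Answer: 0.7064 0.8610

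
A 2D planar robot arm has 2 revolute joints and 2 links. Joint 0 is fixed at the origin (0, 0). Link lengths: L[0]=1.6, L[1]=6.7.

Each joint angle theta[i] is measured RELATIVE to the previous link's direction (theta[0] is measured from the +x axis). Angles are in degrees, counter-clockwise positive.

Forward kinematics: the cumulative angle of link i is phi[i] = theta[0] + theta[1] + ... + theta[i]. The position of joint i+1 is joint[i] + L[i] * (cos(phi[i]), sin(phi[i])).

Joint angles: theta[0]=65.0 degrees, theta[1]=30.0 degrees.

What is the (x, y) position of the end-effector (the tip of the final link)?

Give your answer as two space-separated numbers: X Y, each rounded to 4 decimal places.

Answer: 0.0922 8.1246

Derivation:
joint[0] = (0.0000, 0.0000)  (base)
link 0: phi[0] = 65 = 65 deg
  cos(65 deg) = 0.4226, sin(65 deg) = 0.9063
  joint[1] = (0.0000, 0.0000) + 1.6 * (0.4226, 0.9063) = (0.0000 + 0.6762, 0.0000 + 1.4501) = (0.6762, 1.4501)
link 1: phi[1] = 65 + 30 = 95 deg
  cos(95 deg) = -0.0872, sin(95 deg) = 0.9962
  joint[2] = (0.6762, 1.4501) + 6.7 * (-0.0872, 0.9962) = (0.6762 + -0.5839, 1.4501 + 6.6745) = (0.0922, 8.1246)
End effector: (0.0922, 8.1246)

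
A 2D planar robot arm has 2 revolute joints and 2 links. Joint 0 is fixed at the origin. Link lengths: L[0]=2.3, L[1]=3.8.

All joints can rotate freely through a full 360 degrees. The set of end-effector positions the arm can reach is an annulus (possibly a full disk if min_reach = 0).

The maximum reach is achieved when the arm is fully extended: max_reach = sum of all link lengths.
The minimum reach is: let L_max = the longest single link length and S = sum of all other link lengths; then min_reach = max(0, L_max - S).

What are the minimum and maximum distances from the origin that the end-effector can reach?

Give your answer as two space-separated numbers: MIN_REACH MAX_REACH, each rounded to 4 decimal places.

Link lengths: [2.3, 3.8]
max_reach = 2.3 + 3.8 = 6.1
L_max = max([2.3, 3.8]) = 3.8
S (sum of others) = 6.1 - 3.8 = 2.3
min_reach = max(0, 3.8 - 2.3) = max(0, 1.5) = 1.5

Answer: 1.5000 6.1000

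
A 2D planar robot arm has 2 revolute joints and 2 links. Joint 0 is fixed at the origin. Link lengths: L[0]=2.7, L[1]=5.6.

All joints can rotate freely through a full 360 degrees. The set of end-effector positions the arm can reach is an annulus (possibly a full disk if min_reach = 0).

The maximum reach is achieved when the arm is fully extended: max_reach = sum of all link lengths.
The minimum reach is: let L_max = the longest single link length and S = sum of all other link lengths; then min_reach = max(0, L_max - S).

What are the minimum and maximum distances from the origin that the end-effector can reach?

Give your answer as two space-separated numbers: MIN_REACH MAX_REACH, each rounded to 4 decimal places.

Link lengths: [2.7, 5.6]
max_reach = 2.7 + 5.6 = 8.3
L_max = max([2.7, 5.6]) = 5.6
S (sum of others) = 8.3 - 5.6 = 2.7
min_reach = max(0, 5.6 - 2.7) = max(0, 2.9) = 2.9

Answer: 2.9000 8.3000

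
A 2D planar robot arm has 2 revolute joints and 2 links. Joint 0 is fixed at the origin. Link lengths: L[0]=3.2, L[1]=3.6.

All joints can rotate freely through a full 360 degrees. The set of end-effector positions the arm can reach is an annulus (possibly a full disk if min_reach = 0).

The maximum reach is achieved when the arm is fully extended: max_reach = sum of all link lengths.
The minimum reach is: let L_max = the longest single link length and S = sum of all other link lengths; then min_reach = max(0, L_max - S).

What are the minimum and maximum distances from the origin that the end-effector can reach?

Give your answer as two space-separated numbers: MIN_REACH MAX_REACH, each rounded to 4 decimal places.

Link lengths: [3.2, 3.6]
max_reach = 3.2 + 3.6 = 6.8
L_max = max([3.2, 3.6]) = 3.6
S (sum of others) = 6.8 - 3.6 = 3.2
min_reach = max(0, 3.6 - 3.2) = max(0, 0.4) = 0.4

Answer: 0.4000 6.8000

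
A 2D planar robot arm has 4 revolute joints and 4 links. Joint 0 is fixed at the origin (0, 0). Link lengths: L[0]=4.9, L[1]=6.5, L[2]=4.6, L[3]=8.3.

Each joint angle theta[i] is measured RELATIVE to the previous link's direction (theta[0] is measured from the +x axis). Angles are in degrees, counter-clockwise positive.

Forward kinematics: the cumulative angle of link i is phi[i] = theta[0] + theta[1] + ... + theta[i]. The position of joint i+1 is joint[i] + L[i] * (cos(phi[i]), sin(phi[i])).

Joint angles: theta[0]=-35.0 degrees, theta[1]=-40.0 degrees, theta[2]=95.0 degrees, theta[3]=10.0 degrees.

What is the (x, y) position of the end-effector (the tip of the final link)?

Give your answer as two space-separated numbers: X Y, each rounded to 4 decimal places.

Answer: 17.2068 -3.3657

Derivation:
joint[0] = (0.0000, 0.0000)  (base)
link 0: phi[0] = -35 = -35 deg
  cos(-35 deg) = 0.8192, sin(-35 deg) = -0.5736
  joint[1] = (0.0000, 0.0000) + 4.9 * (0.8192, -0.5736) = (0.0000 + 4.0138, 0.0000 + -2.8105) = (4.0138, -2.8105)
link 1: phi[1] = -35 + -40 = -75 deg
  cos(-75 deg) = 0.2588, sin(-75 deg) = -0.9659
  joint[2] = (4.0138, -2.8105) + 6.5 * (0.2588, -0.9659) = (4.0138 + 1.6823, -2.8105 + -6.2785) = (5.6962, -9.0890)
link 2: phi[2] = -35 + -40 + 95 = 20 deg
  cos(20 deg) = 0.9397, sin(20 deg) = 0.3420
  joint[3] = (5.6962, -9.0890) + 4.6 * (0.9397, 0.3420) = (5.6962 + 4.3226, -9.0890 + 1.5733) = (10.0188, -7.5157)
link 3: phi[3] = -35 + -40 + 95 + 10 = 30 deg
  cos(30 deg) = 0.8660, sin(30 deg) = 0.5000
  joint[4] = (10.0188, -7.5157) + 8.3 * (0.8660, 0.5000) = (10.0188 + 7.1880, -7.5157 + 4.1500) = (17.2068, -3.3657)
End effector: (17.2068, -3.3657)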